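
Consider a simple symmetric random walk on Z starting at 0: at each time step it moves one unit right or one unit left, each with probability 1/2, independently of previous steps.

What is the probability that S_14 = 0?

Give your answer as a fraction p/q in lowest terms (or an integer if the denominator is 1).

Answer: 429/2048

Derivation:
To return to 0 after 14 steps: need exactly 7 steps of +1 and 7 of -1.
Favorable paths: C(14,7) = 3432
Total paths: 2^14 = 16384
P = 3432/16384 = 429/2048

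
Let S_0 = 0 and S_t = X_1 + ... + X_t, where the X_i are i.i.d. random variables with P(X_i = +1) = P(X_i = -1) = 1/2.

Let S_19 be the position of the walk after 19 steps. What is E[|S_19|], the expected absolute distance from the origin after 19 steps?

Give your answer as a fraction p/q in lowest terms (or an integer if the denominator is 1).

Answer: 230945/65536

Derivation:
S_19 takes values m ≡ 1 (mod 2) with |m| ≤ 19; P(S_19=m) = C(19,(19+m)/2)/2^19.
Total paths: 2^19 = 524288
Distribution: P(S=-19)=1/524288, P(S=-17)=19/524288, P(S=-15)=171/524288, P(S=-13)=969/524288, P(S=-11)=3876/524288, P(S=-9)=11628/524288, P(S=-7)=27132/524288, P(S=-5)=50388/524288, P(S=-3)=75582/524288, P(S=-1)=92378/524288, P(S=1)=92378/524288, P(S=3)=75582/524288, P(S=5)=50388/524288, P(S=7)=27132/524288, P(S=9)=11628/524288, P(S=11)=3876/524288, P(S=13)=969/524288, P(S=15)=171/524288, P(S=17)=19/524288, P(S=19)=1/524288
E[|S_19|] = Σ_m |m|·P(S_19=m) = 1847560/524288 = 230945/65536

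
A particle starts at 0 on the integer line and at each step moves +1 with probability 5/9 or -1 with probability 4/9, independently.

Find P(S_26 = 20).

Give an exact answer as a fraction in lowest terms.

Answer: 1983642578125000000000/6461081889226673298932241

Derivation:
To reach position 20 after 26 steps: need 23 steps of +1 and 3 steps of -1.
Number of such sequences: C(26,23) = 2600
Each has probability (5/9)^23 · (4/9)^3 = 762939453125000000/6461081889226673298932241
P = 2600 · 762939453125000000/6461081889226673298932241 = 1983642578125000000000/6461081889226673298932241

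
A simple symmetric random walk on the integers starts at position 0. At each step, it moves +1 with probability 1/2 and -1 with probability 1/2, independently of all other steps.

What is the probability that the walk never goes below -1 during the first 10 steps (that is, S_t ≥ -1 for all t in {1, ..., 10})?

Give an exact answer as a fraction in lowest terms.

Answer: 231/512

Derivation:
Let f(t,s) = #length-t paths at position s with S_1..S_t all ≥ -1.
f(t,s) = f(t-1,s-1) + f(t-1,s+1) for s ≥ -1; f(t,s) = 0 for s < -1.
t=0: f(0,0)=1
t=1: f(1,-1)=1 f(1,1)=1
t=2: f(2,0)=2 f(2,2)=1
t=3: f(3,-1)=2 f(3,1)=3 f(3,3)=1
t=4: f(4,0)=5 f(4,2)=4 f(4,4)=1
t=5: f(5,-1)=5 f(5,1)=9 f(5,3)=5 f(5,5)=1
t=6: f(6,0)=14 f(6,2)=14 f(6,4)=6 f(6,6)=1
t=7: f(7,-1)=14 f(7,1)=28 f(7,3)=20 f(7,5)=7 f(7,7)=1
t=8: f(8,0)=42 f(8,2)=48 f(8,4)=27 f(8,6)=8 f(8,8)=1
t=9: f(9,-1)=42 f(9,1)=90 f(9,3)=75 f(9,5)=35 f(9,7)=9 f(9,9)=1
t=10: f(10,0)=132 f(10,2)=165 f(10,4)=110 f(10,6)=44 f(10,8)=10 f(10,10)=1
Σ_s f(10,s) = 462
P = 462/1024 = 231/512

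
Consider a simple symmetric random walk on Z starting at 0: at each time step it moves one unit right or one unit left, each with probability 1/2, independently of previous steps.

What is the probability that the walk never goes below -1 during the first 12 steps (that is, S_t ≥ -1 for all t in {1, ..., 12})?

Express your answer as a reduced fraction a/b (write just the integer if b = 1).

Let f(t,s) = #length-t paths at position s with S_1..S_t all ≥ -1.
f(t,s) = f(t-1,s-1) + f(t-1,s+1) for s ≥ -1; f(t,s) = 0 for s < -1.
t=0: f(0,0)=1
t=1: f(1,-1)=1 f(1,1)=1
t=2: f(2,0)=2 f(2,2)=1
t=3: f(3,-1)=2 f(3,1)=3 f(3,3)=1
t=4: f(4,0)=5 f(4,2)=4 f(4,4)=1
t=5: f(5,-1)=5 f(5,1)=9 f(5,3)=5 f(5,5)=1
t=6: f(6,0)=14 f(6,2)=14 f(6,4)=6 f(6,6)=1
t=7: f(7,-1)=14 f(7,1)=28 f(7,3)=20 f(7,5)=7 f(7,7)=1
t=8: f(8,0)=42 f(8,2)=48 f(8,4)=27 f(8,6)=8 f(8,8)=1
t=9: f(9,-1)=42 f(9,1)=90 f(9,3)=75 f(9,5)=35 f(9,7)=9 f(9,9)=1
t=10: f(10,0)=132 f(10,2)=165 f(10,4)=110 f(10,6)=44 f(10,8)=10 f(10,10)=1
t=11: f(11,-1)=132 f(11,1)=297 f(11,3)=275 f(11,5)=154 f(11,7)=54 f(11,9)=11 f(11,11)=1
t=12: f(12,0)=429 f(12,2)=572 f(12,4)=429 f(12,6)=208 f(12,8)=65 f(12,10)=12 f(12,12)=1
Σ_s f(12,s) = 1716
P = 1716/4096 = 429/1024

Answer: 429/1024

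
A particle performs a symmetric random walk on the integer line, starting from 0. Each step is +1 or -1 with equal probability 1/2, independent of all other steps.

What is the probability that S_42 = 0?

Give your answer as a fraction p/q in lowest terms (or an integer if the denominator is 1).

To return to 0 after 42 steps: need exactly 21 steps of +1 and 21 of -1.
Favorable paths: C(42,21) = 538257874440
Total paths: 2^42 = 4398046511104
P = 538257874440/4398046511104 = 67282234305/549755813888

Answer: 67282234305/549755813888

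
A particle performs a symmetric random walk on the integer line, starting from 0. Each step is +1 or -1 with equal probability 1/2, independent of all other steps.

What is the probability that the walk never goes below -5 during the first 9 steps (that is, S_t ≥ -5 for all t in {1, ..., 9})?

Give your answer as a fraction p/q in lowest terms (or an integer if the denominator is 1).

Answer: 123/128

Derivation:
Let f(t,s) = #length-t paths at position s with S_1..S_t all ≥ -5.
f(t,s) = f(t-1,s-1) + f(t-1,s+1) for s ≥ -5; f(t,s) = 0 for s < -5.
t=0: f(0,0)=1
t=1: f(1,-1)=1 f(1,1)=1
t=2: f(2,-2)=1 f(2,0)=2 f(2,2)=1
t=3: f(3,-3)=1 f(3,-1)=3 f(3,1)=3 f(3,3)=1
t=4: f(4,-4)=1 f(4,-2)=4 f(4,0)=6 f(4,2)=4 f(4,4)=1
t=5: f(5,-5)=1 f(5,-3)=5 f(5,-1)=10 f(5,1)=10 f(5,3)=5 f(5,5)=1
t=6: f(6,-4)=6 f(6,-2)=15 f(6,0)=20 f(6,2)=15 f(6,4)=6 f(6,6)=1
t=7: f(7,-5)=6 f(7,-3)=21 f(7,-1)=35 f(7,1)=35 f(7,3)=21 f(7,5)=7 f(7,7)=1
t=8: f(8,-4)=27 f(8,-2)=56 f(8,0)=70 f(8,2)=56 f(8,4)=28 f(8,6)=8 f(8,8)=1
t=9: f(9,-5)=27 f(9,-3)=83 f(9,-1)=126 f(9,1)=126 f(9,3)=84 f(9,5)=36 f(9,7)=9 f(9,9)=1
Σ_s f(9,s) = 492
P = 492/512 = 123/128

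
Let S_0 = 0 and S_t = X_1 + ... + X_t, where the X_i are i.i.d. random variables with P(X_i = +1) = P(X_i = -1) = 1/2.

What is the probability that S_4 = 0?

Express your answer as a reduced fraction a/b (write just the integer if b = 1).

To return to 0 after 4 steps: need exactly 2 steps of +1 and 2 of -1.
Favorable paths: C(4,2) = 6
Total paths: 2^4 = 16
P = 6/16 = 3/8

Answer: 3/8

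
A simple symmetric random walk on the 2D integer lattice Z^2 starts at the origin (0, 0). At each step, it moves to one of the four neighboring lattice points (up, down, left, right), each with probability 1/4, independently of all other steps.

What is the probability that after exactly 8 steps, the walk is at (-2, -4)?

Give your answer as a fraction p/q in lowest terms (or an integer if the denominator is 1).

Let h be the number of horizontal steps (so 8-h are vertical). To end at (-2,-4) need (h-2)/2 right-steps and ((8-h)-4)/2 up-steps.
Sum over h with 2 ≤ h ≤ 4, h ≡ 0 (mod 2), 8-h ≡ 0 (mod 2):
h=2: C(8,2)·C(2,0)·C(6,1) = 28·1·6 = 168
h=4: C(8,4)·C(4,1)·C(4,0) = 70·4·1 = 280
Total favorable: 448
Total paths: 4^8 = 65536
P = 448/65536 = 7/1024

Answer: 7/1024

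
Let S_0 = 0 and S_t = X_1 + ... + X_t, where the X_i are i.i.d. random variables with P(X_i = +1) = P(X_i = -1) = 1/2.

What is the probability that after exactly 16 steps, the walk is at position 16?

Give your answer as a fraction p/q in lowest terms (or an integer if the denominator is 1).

Answer: 1/65536

Derivation:
To reach position 16 after 16 steps: need 16 steps of +1 and 0 of -1.
Favorable paths: C(16,16) = 1
Total paths: 2^16 = 65536
P = 1/65536 = 1/65536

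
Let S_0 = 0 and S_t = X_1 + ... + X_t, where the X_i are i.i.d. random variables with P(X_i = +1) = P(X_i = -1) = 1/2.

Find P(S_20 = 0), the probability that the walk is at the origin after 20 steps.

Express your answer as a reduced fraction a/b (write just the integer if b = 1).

To return to 0 after 20 steps: need exactly 10 steps of +1 and 10 of -1.
Favorable paths: C(20,10) = 184756
Total paths: 2^20 = 1048576
P = 184756/1048576 = 46189/262144

Answer: 46189/262144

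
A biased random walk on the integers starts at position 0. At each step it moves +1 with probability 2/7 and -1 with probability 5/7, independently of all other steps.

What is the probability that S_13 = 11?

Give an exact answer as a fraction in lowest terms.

To reach position 11 after 13 steps: need 12 steps of +1 and 1 step of -1.
Number of such sequences: C(13,12) = 13
Each has probability (2/7)^12 · (5/7)^1 = 20480/96889010407
P = 13 · 20480/96889010407 = 266240/96889010407

Answer: 266240/96889010407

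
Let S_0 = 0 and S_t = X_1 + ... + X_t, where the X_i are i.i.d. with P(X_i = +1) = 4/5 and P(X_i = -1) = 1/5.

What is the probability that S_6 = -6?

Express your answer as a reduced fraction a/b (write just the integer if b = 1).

Answer: 1/15625

Derivation:
To reach position -6 after 6 steps: need 0 steps of +1 and 6 steps of -1.
Number of such sequences: C(6,0) = 1
Each has probability (4/5)^0 · (1/5)^6 = 1/15625
P = 1 · 1/15625 = 1/15625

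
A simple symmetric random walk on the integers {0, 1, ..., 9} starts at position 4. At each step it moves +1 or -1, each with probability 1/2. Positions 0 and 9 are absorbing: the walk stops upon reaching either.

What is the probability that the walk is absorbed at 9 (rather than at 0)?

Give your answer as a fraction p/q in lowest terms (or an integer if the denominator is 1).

Symmetric walk (p = 1/2): the harmonic-function argument gives P(hit 9 before 0 | start at 4) = a/N.
P = 4/9 = 4/9

Answer: 4/9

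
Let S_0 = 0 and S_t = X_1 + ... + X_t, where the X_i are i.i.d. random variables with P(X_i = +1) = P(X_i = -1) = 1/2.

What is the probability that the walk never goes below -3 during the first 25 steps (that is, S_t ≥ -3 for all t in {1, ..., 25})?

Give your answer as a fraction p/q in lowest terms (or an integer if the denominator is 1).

Answer: 2414425/4194304

Derivation:
Let f(t,s) = #length-t paths at position s with S_1..S_t all ≥ -3.
f(t,s) = f(t-1,s-1) + f(t-1,s+1) for s ≥ -3; f(t,s) = 0 for s < -3.
t=0: f(0,0)=1
t=1: f(1,-1)=1 f(1,1)=1
t=2: f(2,-2)=1 f(2,0)=2 f(2,2)=1
t=3: f(3,-3)=1 f(3,-1)=3 f(3,1)=3 f(3,3)=1
t=4: f(4,-2)=4 f(4,0)=6 f(4,2)=4 f(4,4)=1
t=5: f(5,-3)=4 f(5,-1)=10 f(5,1)=10 f(5,3)=5 f(5,5)=1
t=6: f(6,-2)=14 f(6,0)=20 f(6,2)=15 f(6,4)=6 f(6,6)=1
t=7: f(7,-3)=14 f(7,-1)=34 f(7,1)=35 f(7,3)=21 f(7,5)=7 f(7,7)=1
t=8: f(8,-2)=48 f(8,0)=69 f(8,2)=56 f(8,4)=28 f(8,6)=8 f(8,8)=1
t=9: f(9,-3)=48 f(9,-1)=117 f(9,1)=125 f(9,3)=84 f(9,5)=36 f(9,7)=9 f(9,9)=1
t=10: f(10,-2)=165 f(10,0)=242 f(10,2)=209 f(10,4)=120 f(10,6)=45 f(10,8)=10 f(10,10)=1
t=11: f(11,-3)=165 f(11,-1)=407 f(11,1)=451 f(11,3)=329 f(11,5)=165 f(11,7)=55 f(11,9)=11 f(11,11)=1
t=12: f(12,-2)=572 f(12,0)=858 f(12,2)=780 f(12,4)=494 f(12,6)=220 f(12,8)=66 f(12,10)=12 f(12,12)=1
t=13: f(13,-3)=572 f(13,-1)=1430 f(13,1)=1638 f(13,3)=1274 f(13,5)=714 f(13,7)=286 f(13,9)=78 f(13,11)=13 f(13,13)=1
t=14: f(14,-2)=2002 f(14,0)=3068 f(14,2)=2912 f(14,4)=1988 f(14,6)=1000 f(14,8)=364 f(14,10)=91 f(14,12)=14 f(14,14)=1
t=15: f(15,-3)=2002 f(15,-1)=5070 f(15,1)=5980 f(15,3)=4900 f(15,5)=2988 f(15,7)=1364 f(15,9)=455 f(15,11)=105 f(15,13)=15 f(15,15)=1
t=16: f(16,-2)=7072 f(16,0)=11050 f(16,2)=10880 f(16,4)=7888 f(16,6)=4352 f(16,8)=1819 f(16,10)=560 f(16,12)=120 f(16,14)=16 f(16,16)=1
t=17: f(17,-3)=7072 f(17,-1)=18122 f(17,1)=21930 f(17,3)=18768 f(17,5)=12240 f(17,7)=6171 f(17,9)=2379 f(17,11)=680 f(17,13)=136 f(17,15)=17 f(17,17)=1
t=18: f(18,-2)=25194 f(18,0)=40052 f(18,2)=40698 f(18,4)=31008 f(18,6)=18411 f(18,8)=8550 f(18,10)=3059 f(18,12)=816 f(18,14)=153 f(18,16)=18 f(18,18)=1
t=19: f(19,-3)=25194 f(19,-1)=65246 f(19,1)=80750 f(19,3)=71706 f(19,5)=49419 f(19,7)=26961 f(19,9)=11609 f(19,11)=3875 f(19,13)=969 f(19,15)=171 f(19,17)=19 f(19,19)=1
t=20: f(20,-2)=90440 f(20,0)=145996 f(20,2)=152456 f(20,4)=121125 f(20,6)=76380 f(20,8)=38570 f(20,10)=15484 f(20,12)=4844 f(20,14)=1140 f(20,16)=190 f(20,18)=20 f(20,20)=1
t=21: f(21,-3)=90440 f(21,-1)=236436 f(21,1)=298452 f(21,3)=273581 f(21,5)=197505 f(21,7)=114950 f(21,9)=54054 f(21,11)=20328 f(21,13)=5984 f(21,15)=1330 f(21,17)=210 f(21,19)=21 f(21,21)=1
t=22: f(22,-2)=326876 f(22,0)=534888 f(22,2)=572033 f(22,4)=471086 f(22,6)=312455 f(22,8)=169004 f(22,10)=74382 f(22,12)=26312 f(22,14)=7314 f(22,16)=1540 f(22,18)=231 f(22,20)=22 f(22,22)=1
t=23: f(23,-3)=326876 f(23,-1)=861764 f(23,1)=1106921 f(23,3)=1043119 f(23,5)=783541 f(23,7)=481459 f(23,9)=243386 f(23,11)=100694 f(23,13)=33626 f(23,15)=8854 f(23,17)=1771 f(23,19)=253 f(23,21)=23 f(23,23)=1
t=24: f(24,-2)=1188640 f(24,0)=1968685 f(24,2)=2150040 f(24,4)=1826660 f(24,6)=1265000 f(24,8)=724845 f(24,10)=344080 f(24,12)=134320 f(24,14)=42480 f(24,16)=10625 f(24,18)=2024 f(24,20)=276 f(24,22)=24 f(24,24)=1
t=25: f(25,-3)=1188640 f(25,-1)=3157325 f(25,1)=4118725 f(25,3)=3976700 f(25,5)=3091660 f(25,7)=1989845 f(25,9)=1068925 f(25,11)=478400 f(25,13)=176800 f(25,15)=53105 f(25,17)=12649 f(25,19)=2300 f(25,21)=300 f(25,23)=25 f(25,25)=1
Σ_s f(25,s) = 19315400
P = 19315400/33554432 = 2414425/4194304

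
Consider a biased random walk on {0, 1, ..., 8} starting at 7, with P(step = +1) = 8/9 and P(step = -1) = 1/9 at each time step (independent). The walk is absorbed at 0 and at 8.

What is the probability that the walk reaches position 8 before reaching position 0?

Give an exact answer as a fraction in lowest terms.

Answer: 2396744/2396745

Derivation:
Biased walk: p = 8/9, q = 1/9, r = q/p = 1/8
Gambler's ruin: P(hit 8 before 0 | start at 7) = (1 - r^a)/(1 - r^N)
r^7 = 1/2097152; r^8 = 1/16777216
P = (1 - 1/2097152) / (1 - 1/16777216) = 2097151/2097152 / 16777215/16777216 = 2396744/2396745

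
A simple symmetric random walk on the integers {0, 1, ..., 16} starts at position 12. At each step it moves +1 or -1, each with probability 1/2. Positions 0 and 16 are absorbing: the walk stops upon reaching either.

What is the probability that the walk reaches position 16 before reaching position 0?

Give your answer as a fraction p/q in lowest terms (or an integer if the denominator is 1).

Symmetric walk (p = 1/2): the harmonic-function argument gives P(hit 16 before 0 | start at 12) = a/N.
P = 12/16 = 3/4

Answer: 3/4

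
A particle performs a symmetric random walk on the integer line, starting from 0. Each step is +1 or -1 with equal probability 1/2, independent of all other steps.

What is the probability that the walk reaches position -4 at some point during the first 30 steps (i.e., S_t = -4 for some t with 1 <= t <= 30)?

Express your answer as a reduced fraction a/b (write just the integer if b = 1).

Count via complement. Let g(t,s) = #length-t paths at position s with S_1..S_t all ≠ -4.
g(t,s) = g(t-1,s-1) + g(t-1,s+1) for s ≠ -4; g(t,-4) = 0.
t=0: g(0,0)=1
t=1: g(1,-1)=1 g(1,1)=1
t=2: g(2,-2)=1 g(2,0)=2 g(2,2)=1
t=3: g(3,-3)=1 g(3,-1)=3 g(3,1)=3 g(3,3)=1
t=4: g(4,-2)=4 g(4,0)=6 g(4,2)=4 g(4,4)=1
t=5: g(5,-3)=4 g(5,-1)=10 g(5,1)=10 g(5,3)=5 g(5,5)=1
t=6: g(6,-2)=14 g(6,0)=20 g(6,2)=15 g(6,4)=6 g(6,6)=1
t=7: g(7,-3)=14 g(7,-1)=34 g(7,1)=35 g(7,3)=21 g(7,5)=7 g(7,7)=1
t=8: g(8,-2)=48 g(8,0)=69 g(8,2)=56 g(8,4)=28 g(8,6)=8 g(8,8)=1
t=9: g(9,-3)=48 g(9,-1)=117 g(9,1)=125 g(9,3)=84 g(9,5)=36 g(9,7)=9 g(9,9)=1
t=10: g(10,-2)=165 g(10,0)=242 g(10,2)=209 g(10,4)=120 g(10,6)=45 g(10,8)=10 g(10,10)=1
t=11: g(11,-3)=165 g(11,-1)=407 g(11,1)=451 g(11,3)=329 g(11,5)=165 g(11,7)=55 g(11,9)=11 g(11,11)=1
t=12: g(12,-2)=572 g(12,0)=858 g(12,2)=780 g(12,4)=494 g(12,6)=220 g(12,8)=66 g(12,10)=12 g(12,12)=1
t=13: g(13,-3)=572 g(13,-1)=1430 g(13,1)=1638 g(13,3)=1274 g(13,5)=714 g(13,7)=286 g(13,9)=78 g(13,11)=13 g(13,13)=1
t=14: g(14,-2)=2002 g(14,0)=3068 g(14,2)=2912 g(14,4)=1988 g(14,6)=1000 g(14,8)=364 g(14,10)=91 g(14,12)=14 g(14,14)=1
t=15: g(15,-3)=2002 g(15,-1)=5070 g(15,1)=5980 g(15,3)=4900 g(15,5)=2988 g(15,7)=1364 g(15,9)=455 g(15,11)=105 g(15,13)=15 g(15,15)=1
t=16: g(16,-2)=7072 g(16,0)=11050 g(16,2)=10880 g(16,4)=7888 g(16,6)=4352 g(16,8)=1819 g(16,10)=560 g(16,12)=120 g(16,14)=16 g(16,16)=1
t=17: g(17,-3)=7072 g(17,-1)=18122 g(17,1)=21930 g(17,3)=18768 g(17,5)=12240 g(17,7)=6171 g(17,9)=2379 g(17,11)=680 g(17,13)=136 g(17,15)=17 g(17,17)=1
t=18: g(18,-2)=25194 g(18,0)=40052 g(18,2)=40698 g(18,4)=31008 g(18,6)=18411 g(18,8)=8550 g(18,10)=3059 g(18,12)=816 g(18,14)=153 g(18,16)=18 g(18,18)=1
t=19: g(19,-3)=25194 g(19,-1)=65246 g(19,1)=80750 g(19,3)=71706 g(19,5)=49419 g(19,7)=26961 g(19,9)=11609 g(19,11)=3875 g(19,13)=969 g(19,15)=171 g(19,17)=19 g(19,19)=1
t=20: g(20,-2)=90440 g(20,0)=145996 g(20,2)=152456 g(20,4)=121125 g(20,6)=76380 g(20,8)=38570 g(20,10)=15484 g(20,12)=4844 g(20,14)=1140 g(20,16)=190 g(20,18)=20 g(20,20)=1
t=21: g(21,-3)=90440 g(21,-1)=236436 g(21,1)=298452 g(21,3)=273581 g(21,5)=197505 g(21,7)=114950 g(21,9)=54054 g(21,11)=20328 g(21,13)=5984 g(21,15)=1330 g(21,17)=210 g(21,19)=21 g(21,21)=1
t=22: g(22,-2)=326876 g(22,0)=534888 g(22,2)=572033 g(22,4)=471086 g(22,6)=312455 g(22,8)=169004 g(22,10)=74382 g(22,12)=26312 g(22,14)=7314 g(22,16)=1540 g(22,18)=231 g(22,20)=22 g(22,22)=1
t=23: g(23,-3)=326876 g(23,-1)=861764 g(23,1)=1106921 g(23,3)=1043119 g(23,5)=783541 g(23,7)=481459 g(23,9)=243386 g(23,11)=100694 g(23,13)=33626 g(23,15)=8854 g(23,17)=1771 g(23,19)=253 g(23,21)=23 g(23,23)=1
t=24: g(24,-2)=1188640 g(24,0)=1968685 g(24,2)=2150040 g(24,4)=1826660 g(24,6)=1265000 g(24,8)=724845 g(24,10)=344080 g(24,12)=134320 g(24,14)=42480 g(24,16)=10625 g(24,18)=2024 g(24,20)=276 g(24,22)=24 g(24,24)=1
t=25: g(25,-3)=1188640 g(25,-1)=3157325 g(25,1)=4118725 g(25,3)=3976700 g(25,5)=3091660 g(25,7)=1989845 g(25,9)=1068925 g(25,11)=478400 g(25,13)=176800 g(25,15)=53105 g(25,17)=12649 g(25,19)=2300 g(25,21)=300 g(25,23)=25 g(25,25)=1
t=26: g(26,-2)=4345965 g(26,0)=7276050 g(26,2)=8095425 g(26,4)=7068360 g(26,6)=5081505 g(26,8)=3058770 g(26,10)=1547325 g(26,12)=655200 g(26,14)=229905 g(26,16)=65754 g(26,18)=14949 g(26,20)=2600 g(26,22)=325 g(26,24)=26 g(26,26)=1
t=27: g(27,-3)=4345965 g(27,-1)=11622015 g(27,1)=15371475 g(27,3)=15163785 g(27,5)=12149865 g(27,7)=8140275 g(27,9)=4606095 g(27,11)=2202525 g(27,13)=885105 g(27,15)=295659 g(27,17)=80703 g(27,19)=17549 g(27,21)=2925 g(27,23)=351 g(27,25)=27 g(27,27)=1
t=28: g(28,-2)=15967980 g(28,0)=26993490 g(28,2)=30535260 g(28,4)=27313650 g(28,6)=20290140 g(28,8)=12746370 g(28,10)=6808620 g(28,12)=3087630 g(28,14)=1180764 g(28,16)=376362 g(28,18)=98252 g(28,20)=20474 g(28,22)=3276 g(28,24)=378 g(28,26)=28 g(28,28)=1
t=29: g(29,-3)=15967980 g(29,-1)=42961470 g(29,1)=57528750 g(29,3)=57848910 g(29,5)=47603790 g(29,7)=33036510 g(29,9)=19554990 g(29,11)=9896250 g(29,13)=4268394 g(29,15)=1557126 g(29,17)=474614 g(29,19)=118726 g(29,21)=23750 g(29,23)=3654 g(29,25)=406 g(29,27)=29 g(29,29)=1
t=30: g(30,-2)=58929450 g(30,0)=100490220 g(30,2)=115377660 g(30,4)=105452700 g(30,6)=80640300 g(30,8)=52591500 g(30,10)=29451240 g(30,12)=14164644 g(30,14)=5825520 g(30,16)=2031740 g(30,18)=593340 g(30,20)=142476 g(30,22)=27404 g(30,24)=4060 g(30,26)=435 g(30,28)=30 g(30,30)=1
Paths never hitting -4: Σ_s g(30,s) = 565722720
Paths hitting -4: 2^30 - 565722720 = 508019104
P = 508019104/1073741824 = 15875597/33554432

Answer: 15875597/33554432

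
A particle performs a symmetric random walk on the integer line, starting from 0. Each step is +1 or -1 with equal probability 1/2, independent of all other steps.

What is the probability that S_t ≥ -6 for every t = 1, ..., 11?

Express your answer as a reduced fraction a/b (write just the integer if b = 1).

Answer: 1969/2048

Derivation:
Let f(t,s) = #length-t paths at position s with S_1..S_t all ≥ -6.
f(t,s) = f(t-1,s-1) + f(t-1,s+1) for s ≥ -6; f(t,s) = 0 for s < -6.
t=0: f(0,0)=1
t=1: f(1,-1)=1 f(1,1)=1
t=2: f(2,-2)=1 f(2,0)=2 f(2,2)=1
t=3: f(3,-3)=1 f(3,-1)=3 f(3,1)=3 f(3,3)=1
t=4: f(4,-4)=1 f(4,-2)=4 f(4,0)=6 f(4,2)=4 f(4,4)=1
t=5: f(5,-5)=1 f(5,-3)=5 f(5,-1)=10 f(5,1)=10 f(5,3)=5 f(5,5)=1
t=6: f(6,-6)=1 f(6,-4)=6 f(6,-2)=15 f(6,0)=20 f(6,2)=15 f(6,4)=6 f(6,6)=1
t=7: f(7,-5)=7 f(7,-3)=21 f(7,-1)=35 f(7,1)=35 f(7,3)=21 f(7,5)=7 f(7,7)=1
t=8: f(8,-6)=7 f(8,-4)=28 f(8,-2)=56 f(8,0)=70 f(8,2)=56 f(8,4)=28 f(8,6)=8 f(8,8)=1
t=9: f(9,-5)=35 f(9,-3)=84 f(9,-1)=126 f(9,1)=126 f(9,3)=84 f(9,5)=36 f(9,7)=9 f(9,9)=1
t=10: f(10,-6)=35 f(10,-4)=119 f(10,-2)=210 f(10,0)=252 f(10,2)=210 f(10,4)=120 f(10,6)=45 f(10,8)=10 f(10,10)=1
t=11: f(11,-5)=154 f(11,-3)=329 f(11,-1)=462 f(11,1)=462 f(11,3)=330 f(11,5)=165 f(11,7)=55 f(11,9)=11 f(11,11)=1
Σ_s f(11,s) = 1969
P = 1969/2048 = 1969/2048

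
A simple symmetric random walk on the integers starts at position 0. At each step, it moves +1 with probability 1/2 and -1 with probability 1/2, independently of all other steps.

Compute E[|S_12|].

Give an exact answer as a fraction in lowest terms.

S_12 takes values m ≡ 0 (mod 2) with |m| ≤ 12; P(S_12=m) = C(12,(12+m)/2)/2^12.
Total paths: 2^12 = 4096
Distribution: P(S=-12)=1/4096, P(S=-10)=12/4096, P(S=-8)=66/4096, P(S=-6)=220/4096, P(S=-4)=495/4096, P(S=-2)=792/4096, P(S=0)=924/4096, P(S=2)=792/4096, P(S=4)=495/4096, P(S=6)=220/4096, P(S=8)=66/4096, P(S=10)=12/4096, P(S=12)=1/4096
E[|S_12|] = Σ_m |m|·P(S_12=m) = 11088/4096 = 693/256

Answer: 693/256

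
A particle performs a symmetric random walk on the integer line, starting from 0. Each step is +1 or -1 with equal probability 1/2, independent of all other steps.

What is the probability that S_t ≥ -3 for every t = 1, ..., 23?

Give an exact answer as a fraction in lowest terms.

Answer: 156009/262144

Derivation:
Let f(t,s) = #length-t paths at position s with S_1..S_t all ≥ -3.
f(t,s) = f(t-1,s-1) + f(t-1,s+1) for s ≥ -3; f(t,s) = 0 for s < -3.
t=0: f(0,0)=1
t=1: f(1,-1)=1 f(1,1)=1
t=2: f(2,-2)=1 f(2,0)=2 f(2,2)=1
t=3: f(3,-3)=1 f(3,-1)=3 f(3,1)=3 f(3,3)=1
t=4: f(4,-2)=4 f(4,0)=6 f(4,2)=4 f(4,4)=1
t=5: f(5,-3)=4 f(5,-1)=10 f(5,1)=10 f(5,3)=5 f(5,5)=1
t=6: f(6,-2)=14 f(6,0)=20 f(6,2)=15 f(6,4)=6 f(6,6)=1
t=7: f(7,-3)=14 f(7,-1)=34 f(7,1)=35 f(7,3)=21 f(7,5)=7 f(7,7)=1
t=8: f(8,-2)=48 f(8,0)=69 f(8,2)=56 f(8,4)=28 f(8,6)=8 f(8,8)=1
t=9: f(9,-3)=48 f(9,-1)=117 f(9,1)=125 f(9,3)=84 f(9,5)=36 f(9,7)=9 f(9,9)=1
t=10: f(10,-2)=165 f(10,0)=242 f(10,2)=209 f(10,4)=120 f(10,6)=45 f(10,8)=10 f(10,10)=1
t=11: f(11,-3)=165 f(11,-1)=407 f(11,1)=451 f(11,3)=329 f(11,5)=165 f(11,7)=55 f(11,9)=11 f(11,11)=1
t=12: f(12,-2)=572 f(12,0)=858 f(12,2)=780 f(12,4)=494 f(12,6)=220 f(12,8)=66 f(12,10)=12 f(12,12)=1
t=13: f(13,-3)=572 f(13,-1)=1430 f(13,1)=1638 f(13,3)=1274 f(13,5)=714 f(13,7)=286 f(13,9)=78 f(13,11)=13 f(13,13)=1
t=14: f(14,-2)=2002 f(14,0)=3068 f(14,2)=2912 f(14,4)=1988 f(14,6)=1000 f(14,8)=364 f(14,10)=91 f(14,12)=14 f(14,14)=1
t=15: f(15,-3)=2002 f(15,-1)=5070 f(15,1)=5980 f(15,3)=4900 f(15,5)=2988 f(15,7)=1364 f(15,9)=455 f(15,11)=105 f(15,13)=15 f(15,15)=1
t=16: f(16,-2)=7072 f(16,0)=11050 f(16,2)=10880 f(16,4)=7888 f(16,6)=4352 f(16,8)=1819 f(16,10)=560 f(16,12)=120 f(16,14)=16 f(16,16)=1
t=17: f(17,-3)=7072 f(17,-1)=18122 f(17,1)=21930 f(17,3)=18768 f(17,5)=12240 f(17,7)=6171 f(17,9)=2379 f(17,11)=680 f(17,13)=136 f(17,15)=17 f(17,17)=1
t=18: f(18,-2)=25194 f(18,0)=40052 f(18,2)=40698 f(18,4)=31008 f(18,6)=18411 f(18,8)=8550 f(18,10)=3059 f(18,12)=816 f(18,14)=153 f(18,16)=18 f(18,18)=1
t=19: f(19,-3)=25194 f(19,-1)=65246 f(19,1)=80750 f(19,3)=71706 f(19,5)=49419 f(19,7)=26961 f(19,9)=11609 f(19,11)=3875 f(19,13)=969 f(19,15)=171 f(19,17)=19 f(19,19)=1
t=20: f(20,-2)=90440 f(20,0)=145996 f(20,2)=152456 f(20,4)=121125 f(20,6)=76380 f(20,8)=38570 f(20,10)=15484 f(20,12)=4844 f(20,14)=1140 f(20,16)=190 f(20,18)=20 f(20,20)=1
t=21: f(21,-3)=90440 f(21,-1)=236436 f(21,1)=298452 f(21,3)=273581 f(21,5)=197505 f(21,7)=114950 f(21,9)=54054 f(21,11)=20328 f(21,13)=5984 f(21,15)=1330 f(21,17)=210 f(21,19)=21 f(21,21)=1
t=22: f(22,-2)=326876 f(22,0)=534888 f(22,2)=572033 f(22,4)=471086 f(22,6)=312455 f(22,8)=169004 f(22,10)=74382 f(22,12)=26312 f(22,14)=7314 f(22,16)=1540 f(22,18)=231 f(22,20)=22 f(22,22)=1
t=23: f(23,-3)=326876 f(23,-1)=861764 f(23,1)=1106921 f(23,3)=1043119 f(23,5)=783541 f(23,7)=481459 f(23,9)=243386 f(23,11)=100694 f(23,13)=33626 f(23,15)=8854 f(23,17)=1771 f(23,19)=253 f(23,21)=23 f(23,23)=1
Σ_s f(23,s) = 4992288
P = 4992288/8388608 = 156009/262144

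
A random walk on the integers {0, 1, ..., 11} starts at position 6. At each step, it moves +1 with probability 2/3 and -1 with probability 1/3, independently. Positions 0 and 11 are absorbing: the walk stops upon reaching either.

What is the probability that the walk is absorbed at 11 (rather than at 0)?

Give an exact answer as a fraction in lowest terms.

Biased walk: p = 2/3, q = 1/3, r = q/p = 1/2
Gambler's ruin: P(hit 11 before 0 | start at 6) = (1 - r^a)/(1 - r^N)
r^6 = 1/64; r^11 = 1/2048
P = (1 - 1/64) / (1 - 1/2048) = 63/64 / 2047/2048 = 2016/2047

Answer: 2016/2047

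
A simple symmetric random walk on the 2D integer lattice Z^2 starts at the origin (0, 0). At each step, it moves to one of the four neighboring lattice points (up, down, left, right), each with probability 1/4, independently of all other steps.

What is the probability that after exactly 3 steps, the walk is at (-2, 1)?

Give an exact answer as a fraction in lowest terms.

Let h be the number of horizontal steps (so 3-h are vertical). To end at (-2,1) need (h-2)/2 right-steps and ((3-h)+1)/2 up-steps.
Sum over h with 2 ≤ h ≤ 2, h ≡ 0 (mod 2), 3-h ≡ 1 (mod 2):
h=2: C(3,2)·C(2,0)·C(1,1) = 3·1·1 = 3
Total favorable: 3
Total paths: 4^3 = 64
P = 3/64 = 3/64

Answer: 3/64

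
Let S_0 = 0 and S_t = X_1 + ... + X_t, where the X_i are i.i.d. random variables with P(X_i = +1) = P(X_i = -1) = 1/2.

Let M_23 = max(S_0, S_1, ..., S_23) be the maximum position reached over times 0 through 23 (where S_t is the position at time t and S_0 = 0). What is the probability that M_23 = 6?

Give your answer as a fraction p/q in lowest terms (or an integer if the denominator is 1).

Let M_23 = max(S_0,...,S_23). Use the reflection principle: for j ≥ 1, #{paths with M_23 ≥ j} = #{S_23 ≥ j} + #{S_23 ≥ j+1}.
By reflection, #{M_23 ≥ 6} = #{S_23 ≥ 6} + #{S_23 ≥ 7} = 880970 + 880970 = 1761940.
#{M_23 ≥ 7} = #{S_23 ≥ 7} + #{S_23 ≥ 8} = 880970 + 390656 = 1271626.
#{M_23 = 6} = 1761940 - 1271626 = 490314.
P(M_23 = 6) = 490314/8388608 = 245157/4194304

Answer: 245157/4194304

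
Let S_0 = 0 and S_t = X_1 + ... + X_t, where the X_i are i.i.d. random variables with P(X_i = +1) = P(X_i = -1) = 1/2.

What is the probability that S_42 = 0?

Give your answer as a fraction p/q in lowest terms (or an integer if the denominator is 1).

To return to 0 after 42 steps: need exactly 21 steps of +1 and 21 of -1.
Favorable paths: C(42,21) = 538257874440
Total paths: 2^42 = 4398046511104
P = 538257874440/4398046511104 = 67282234305/549755813888

Answer: 67282234305/549755813888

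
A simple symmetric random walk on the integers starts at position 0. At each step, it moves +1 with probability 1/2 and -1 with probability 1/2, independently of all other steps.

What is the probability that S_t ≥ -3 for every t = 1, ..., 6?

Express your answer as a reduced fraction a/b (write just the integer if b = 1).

Let f(t,s) = #length-t paths at position s with S_1..S_t all ≥ -3.
f(t,s) = f(t-1,s-1) + f(t-1,s+1) for s ≥ -3; f(t,s) = 0 for s < -3.
t=0: f(0,0)=1
t=1: f(1,-1)=1 f(1,1)=1
t=2: f(2,-2)=1 f(2,0)=2 f(2,2)=1
t=3: f(3,-3)=1 f(3,-1)=3 f(3,1)=3 f(3,3)=1
t=4: f(4,-2)=4 f(4,0)=6 f(4,2)=4 f(4,4)=1
t=5: f(5,-3)=4 f(5,-1)=10 f(5,1)=10 f(5,3)=5 f(5,5)=1
t=6: f(6,-2)=14 f(6,0)=20 f(6,2)=15 f(6,4)=6 f(6,6)=1
Σ_s f(6,s) = 56
P = 56/64 = 7/8

Answer: 7/8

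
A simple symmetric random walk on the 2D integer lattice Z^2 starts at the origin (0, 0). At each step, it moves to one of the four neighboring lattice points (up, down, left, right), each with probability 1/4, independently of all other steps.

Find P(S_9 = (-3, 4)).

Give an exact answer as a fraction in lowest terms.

Let h be the number of horizontal steps (so 9-h are vertical). To end at (-3,4) need (h-3)/2 right-steps and ((9-h)+4)/2 up-steps.
Sum over h with 3 ≤ h ≤ 5, h ≡ 1 (mod 2), 9-h ≡ 0 (mod 2):
h=3: C(9,3)·C(3,0)·C(6,5) = 84·1·6 = 504
h=5: C(9,5)·C(5,1)·C(4,4) = 126·5·1 = 630
Total favorable: 1134
Total paths: 4^9 = 262144
P = 1134/262144 = 567/131072

Answer: 567/131072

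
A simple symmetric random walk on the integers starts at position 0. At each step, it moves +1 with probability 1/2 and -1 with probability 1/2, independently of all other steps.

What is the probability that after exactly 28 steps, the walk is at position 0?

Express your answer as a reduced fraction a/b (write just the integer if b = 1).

Answer: 5014575/33554432

Derivation:
To return to 0 after 28 steps: need exactly 14 steps of +1 and 14 of -1.
Favorable paths: C(28,14) = 40116600
Total paths: 2^28 = 268435456
P = 40116600/268435456 = 5014575/33554432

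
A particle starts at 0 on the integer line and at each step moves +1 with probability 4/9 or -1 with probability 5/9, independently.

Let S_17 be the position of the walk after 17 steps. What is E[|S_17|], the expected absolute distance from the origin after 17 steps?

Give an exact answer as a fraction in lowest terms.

S_17 takes values m ≡ 1 (mod 2) with |m| ≤ 17; P(S_17=m) = C(17,(17+m)/2) · (4/9)^((17+m)/2) · (5/9)^((17-m)/2).
Distribution: P(S=-17)=762939453125/16677181699666569, P(S=-15)=10375976562500/16677181699666569, P(S=-13)=66406250000000/16677181699666569, P(S=-11)=265625000000000/16677181699666569, P(S=-9)=743750000000000/16677181699666569, P(S=-7)=1547000000000000/16677181699666569, P(S=-5)=2475200000000000/16677181699666569, P(S=-3)=3111680000000000/16677181699666569, P(S=-1)=3111680000000000/16677181699666569, P(S=1)=2489344000000000/16677181699666569, P(S=3)=1593180160000000/16677181699666569, P(S=5)=811073536000000/16677181699666569, P(S=7)=324429414400000/16677181699666569, P(S=9)=99824435200000/16677181699666569, P(S=11)=22817013760000/16677181699666569, P(S=13)=3650722201600/16677181699666569, P(S=15)=365072220160/16677181699666569, P(S=17)=17179869184/16677181699666569
E[|S_17|] = Σ_m |m|·P(S_17=m) = 2262856612140739/617673396283947

Answer: 2262856612140739/617673396283947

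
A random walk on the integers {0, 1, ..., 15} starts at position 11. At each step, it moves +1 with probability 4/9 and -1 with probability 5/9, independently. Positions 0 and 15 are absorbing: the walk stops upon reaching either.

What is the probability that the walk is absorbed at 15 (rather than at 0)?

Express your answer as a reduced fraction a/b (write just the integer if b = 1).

Answer: 11426258176/29443836301

Derivation:
Biased walk: p = 4/9, q = 5/9, r = q/p = 5/4
Gambler's ruin: P(hit 15 before 0 | start at 11) = (1 - r^a)/(1 - r^N)
r^11 = 48828125/4194304; r^15 = 30517578125/1073741824
P = (1 - 48828125/4194304) / (1 - 30517578125/1073741824) = -44633821/4194304 / -29443836301/1073741824 = 11426258176/29443836301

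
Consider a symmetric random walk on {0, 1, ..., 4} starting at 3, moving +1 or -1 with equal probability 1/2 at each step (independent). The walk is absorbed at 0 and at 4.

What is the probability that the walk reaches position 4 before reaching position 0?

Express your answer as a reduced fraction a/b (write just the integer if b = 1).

Answer: 3/4

Derivation:
Symmetric walk (p = 1/2): the harmonic-function argument gives P(hit 4 before 0 | start at 3) = a/N.
P = 3/4 = 3/4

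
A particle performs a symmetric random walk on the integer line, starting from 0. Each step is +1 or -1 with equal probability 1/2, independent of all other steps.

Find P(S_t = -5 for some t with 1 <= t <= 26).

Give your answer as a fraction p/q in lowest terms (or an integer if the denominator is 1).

Answer: 342821/1048576

Derivation:
Count via complement. Let g(t,s) = #length-t paths at position s with S_1..S_t all ≠ -5.
g(t,s) = g(t-1,s-1) + g(t-1,s+1) for s ≠ -5; g(t,-5) = 0.
t=0: g(0,0)=1
t=1: g(1,-1)=1 g(1,1)=1
t=2: g(2,-2)=1 g(2,0)=2 g(2,2)=1
t=3: g(3,-3)=1 g(3,-1)=3 g(3,1)=3 g(3,3)=1
t=4: g(4,-4)=1 g(4,-2)=4 g(4,0)=6 g(4,2)=4 g(4,4)=1
t=5: g(5,-3)=5 g(5,-1)=10 g(5,1)=10 g(5,3)=5 g(5,5)=1
t=6: g(6,-4)=5 g(6,-2)=15 g(6,0)=20 g(6,2)=15 g(6,4)=6 g(6,6)=1
t=7: g(7,-3)=20 g(7,-1)=35 g(7,1)=35 g(7,3)=21 g(7,5)=7 g(7,7)=1
t=8: g(8,-4)=20 g(8,-2)=55 g(8,0)=70 g(8,2)=56 g(8,4)=28 g(8,6)=8 g(8,8)=1
t=9: g(9,-3)=75 g(9,-1)=125 g(9,1)=126 g(9,3)=84 g(9,5)=36 g(9,7)=9 g(9,9)=1
t=10: g(10,-4)=75 g(10,-2)=200 g(10,0)=251 g(10,2)=210 g(10,4)=120 g(10,6)=45 g(10,8)=10 g(10,10)=1
t=11: g(11,-3)=275 g(11,-1)=451 g(11,1)=461 g(11,3)=330 g(11,5)=165 g(11,7)=55 g(11,9)=11 g(11,11)=1
t=12: g(12,-4)=275 g(12,-2)=726 g(12,0)=912 g(12,2)=791 g(12,4)=495 g(12,6)=220 g(12,8)=66 g(12,10)=12 g(12,12)=1
t=13: g(13,-3)=1001 g(13,-1)=1638 g(13,1)=1703 g(13,3)=1286 g(13,5)=715 g(13,7)=286 g(13,9)=78 g(13,11)=13 g(13,13)=1
t=14: g(14,-4)=1001 g(14,-2)=2639 g(14,0)=3341 g(14,2)=2989 g(14,4)=2001 g(14,6)=1001 g(14,8)=364 g(14,10)=91 g(14,12)=14 g(14,14)=1
t=15: g(15,-3)=3640 g(15,-1)=5980 g(15,1)=6330 g(15,3)=4990 g(15,5)=3002 g(15,7)=1365 g(15,9)=455 g(15,11)=105 g(15,13)=15 g(15,15)=1
t=16: g(16,-4)=3640 g(16,-2)=9620 g(16,0)=12310 g(16,2)=11320 g(16,4)=7992 g(16,6)=4367 g(16,8)=1820 g(16,10)=560 g(16,12)=120 g(16,14)=16 g(16,16)=1
t=17: g(17,-3)=13260 g(17,-1)=21930 g(17,1)=23630 g(17,3)=19312 g(17,5)=12359 g(17,7)=6187 g(17,9)=2380 g(17,11)=680 g(17,13)=136 g(17,15)=17 g(17,17)=1
t=18: g(18,-4)=13260 g(18,-2)=35190 g(18,0)=45560 g(18,2)=42942 g(18,4)=31671 g(18,6)=18546 g(18,8)=8567 g(18,10)=3060 g(18,12)=816 g(18,14)=153 g(18,16)=18 g(18,18)=1
t=19: g(19,-3)=48450 g(19,-1)=80750 g(19,1)=88502 g(19,3)=74613 g(19,5)=50217 g(19,7)=27113 g(19,9)=11627 g(19,11)=3876 g(19,13)=969 g(19,15)=171 g(19,17)=19 g(19,19)=1
t=20: g(20,-4)=48450 g(20,-2)=129200 g(20,0)=169252 g(20,2)=163115 g(20,4)=124830 g(20,6)=77330 g(20,8)=38740 g(20,10)=15503 g(20,12)=4845 g(20,14)=1140 g(20,16)=190 g(20,18)=20 g(20,20)=1
t=21: g(21,-3)=177650 g(21,-1)=298452 g(21,1)=332367 g(21,3)=287945 g(21,5)=202160 g(21,7)=116070 g(21,9)=54243 g(21,11)=20348 g(21,13)=5985 g(21,15)=1330 g(21,17)=210 g(21,19)=21 g(21,21)=1
t=22: g(22,-4)=177650 g(22,-2)=476102 g(22,0)=630819 g(22,2)=620312 g(22,4)=490105 g(22,6)=318230 g(22,8)=170313 g(22,10)=74591 g(22,12)=26333 g(22,14)=7315 g(22,16)=1540 g(22,18)=231 g(22,20)=22 g(22,22)=1
t=23: g(23,-3)=653752 g(23,-1)=1106921 g(23,1)=1251131 g(23,3)=1110417 g(23,5)=808335 g(23,7)=488543 g(23,9)=244904 g(23,11)=100924 g(23,13)=33648 g(23,15)=8855 g(23,17)=1771 g(23,19)=253 g(23,21)=23 g(23,23)=1
t=24: g(24,-4)=653752 g(24,-2)=1760673 g(24,0)=2358052 g(24,2)=2361548 g(24,4)=1918752 g(24,6)=1296878 g(24,8)=733447 g(24,10)=345828 g(24,12)=134572 g(24,14)=42503 g(24,16)=10626 g(24,18)=2024 g(24,20)=276 g(24,22)=24 g(24,24)=1
t=25: g(25,-3)=2414425 g(25,-1)=4118725 g(25,1)=4719600 g(25,3)=4280300 g(25,5)=3215630 g(25,7)=2030325 g(25,9)=1079275 g(25,11)=480400 g(25,13)=177075 g(25,15)=53129 g(25,17)=12650 g(25,19)=2300 g(25,21)=300 g(25,23)=25 g(25,25)=1
t=26: g(26,-4)=2414425 g(26,-2)=6533150 g(26,0)=8838325 g(26,2)=8999900 g(26,4)=7495930 g(26,6)=5245955 g(26,8)=3109600 g(26,10)=1559675 g(26,12)=657475 g(26,14)=230204 g(26,16)=65779 g(26,18)=14950 g(26,20)=2600 g(26,22)=325 g(26,24)=26 g(26,26)=1
Paths never hitting -5: Σ_s g(26,s) = 45168320
Paths hitting -5: 2^26 - 45168320 = 21940544
P = 21940544/67108864 = 342821/1048576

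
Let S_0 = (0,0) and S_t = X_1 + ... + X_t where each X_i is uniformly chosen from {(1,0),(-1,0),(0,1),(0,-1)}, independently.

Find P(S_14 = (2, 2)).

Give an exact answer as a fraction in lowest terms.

Let h be the number of horizontal steps (so 14-h are vertical). To end at (2,2) need (h+2)/2 right-steps and ((14-h)+2)/2 up-steps.
Sum over h with 2 ≤ h ≤ 12, h ≡ 0 (mod 2), 14-h ≡ 0 (mod 2):
h=2: C(14,2)·C(2,2)·C(12,7) = 91·1·792 = 72072
h=4: C(14,4)·C(4,3)·C(10,6) = 1001·4·210 = 840840
h=6: C(14,6)·C(6,4)·C(8,5) = 3003·15·56 = 2522520
h=8: C(14,8)·C(8,5)·C(6,4) = 3003·56·15 = 2522520
h=10: C(14,10)·C(10,6)·C(4,3) = 1001·210·4 = 840840
h=12: C(14,12)·C(12,7)·C(2,2) = 91·792·1 = 72072
Total favorable: 6870864
Total paths: 4^14 = 268435456
P = 6870864/268435456 = 429429/16777216

Answer: 429429/16777216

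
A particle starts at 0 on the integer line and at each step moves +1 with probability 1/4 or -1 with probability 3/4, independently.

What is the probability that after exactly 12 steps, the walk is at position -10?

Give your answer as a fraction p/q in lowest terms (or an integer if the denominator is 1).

To reach position -10 after 12 steps: need 1 step of +1 and 11 steps of -1.
Number of such sequences: C(12,1) = 12
Each has probability (1/4)^1 · (3/4)^11 = 177147/16777216
P = 12 · 177147/16777216 = 531441/4194304

Answer: 531441/4194304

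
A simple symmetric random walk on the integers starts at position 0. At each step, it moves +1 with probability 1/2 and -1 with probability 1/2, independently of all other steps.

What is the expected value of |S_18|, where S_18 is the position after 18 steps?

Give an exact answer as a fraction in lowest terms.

S_18 takes values m ≡ 0 (mod 2) with |m| ≤ 18; P(S_18=m) = C(18,(18+m)/2)/2^18.
Total paths: 2^18 = 262144
Distribution: P(S=-18)=1/262144, P(S=-16)=18/262144, P(S=-14)=153/262144, P(S=-12)=816/262144, P(S=-10)=3060/262144, P(S=-8)=8568/262144, P(S=-6)=18564/262144, P(S=-4)=31824/262144, P(S=-2)=43758/262144, P(S=0)=48620/262144, P(S=2)=43758/262144, P(S=4)=31824/262144, P(S=6)=18564/262144, P(S=8)=8568/262144, P(S=10)=3060/262144, P(S=12)=816/262144, P(S=14)=153/262144, P(S=16)=18/262144, P(S=18)=1/262144
E[|S_18|] = Σ_m |m|·P(S_18=m) = 875160/262144 = 109395/32768

Answer: 109395/32768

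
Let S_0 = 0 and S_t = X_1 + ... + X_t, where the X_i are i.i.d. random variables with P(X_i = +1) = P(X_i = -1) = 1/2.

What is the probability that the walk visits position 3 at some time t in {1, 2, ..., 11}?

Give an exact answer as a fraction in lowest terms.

Count via complement. Let g(t,s) = #length-t paths at position s with S_1..S_t all ≠ 3.
g(t,s) = g(t-1,s-1) + g(t-1,s+1) for s ≠ 3; g(t,3) = 0.
t=0: g(0,0)=1
t=1: g(1,-1)=1 g(1,1)=1
t=2: g(2,-2)=1 g(2,0)=2 g(2,2)=1
t=3: g(3,-3)=1 g(3,-1)=3 g(3,1)=3
t=4: g(4,-4)=1 g(4,-2)=4 g(4,0)=6 g(4,2)=3
t=5: g(5,-5)=1 g(5,-3)=5 g(5,-1)=10 g(5,1)=9
t=6: g(6,-6)=1 g(6,-4)=6 g(6,-2)=15 g(6,0)=19 g(6,2)=9
t=7: g(7,-7)=1 g(7,-5)=7 g(7,-3)=21 g(7,-1)=34 g(7,1)=28
t=8: g(8,-8)=1 g(8,-6)=8 g(8,-4)=28 g(8,-2)=55 g(8,0)=62 g(8,2)=28
t=9: g(9,-9)=1 g(9,-7)=9 g(9,-5)=36 g(9,-3)=83 g(9,-1)=117 g(9,1)=90
t=10: g(10,-10)=1 g(10,-8)=10 g(10,-6)=45 g(10,-4)=119 g(10,-2)=200 g(10,0)=207 g(10,2)=90
t=11: g(11,-11)=1 g(11,-9)=11 g(11,-7)=55 g(11,-5)=164 g(11,-3)=319 g(11,-1)=407 g(11,1)=297
Paths never hitting 3: Σ_s g(11,s) = 1254
Paths hitting 3: 2^11 - 1254 = 794
P = 794/2048 = 397/1024

Answer: 397/1024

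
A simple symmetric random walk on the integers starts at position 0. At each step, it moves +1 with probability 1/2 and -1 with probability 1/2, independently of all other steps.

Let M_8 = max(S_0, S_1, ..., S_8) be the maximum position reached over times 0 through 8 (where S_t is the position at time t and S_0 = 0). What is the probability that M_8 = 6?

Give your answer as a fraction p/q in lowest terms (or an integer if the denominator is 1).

Answer: 1/32

Derivation:
Let M_8 = max(S_0,...,S_8). Use the reflection principle: for j ≥ 1, #{paths with M_8 ≥ j} = #{S_8 ≥ j} + #{S_8 ≥ j+1}.
By reflection, #{M_8 ≥ 6} = #{S_8 ≥ 6} + #{S_8 ≥ 7} = 9 + 1 = 10.
#{M_8 ≥ 7} = #{S_8 ≥ 7} + #{S_8 ≥ 8} = 1 + 1 = 2.
#{M_8 = 6} = 10 - 2 = 8.
P(M_8 = 6) = 8/256 = 1/32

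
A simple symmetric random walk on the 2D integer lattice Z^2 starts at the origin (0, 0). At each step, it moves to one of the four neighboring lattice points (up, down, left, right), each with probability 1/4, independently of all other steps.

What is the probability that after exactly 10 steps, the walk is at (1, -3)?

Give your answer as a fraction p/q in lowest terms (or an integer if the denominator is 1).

Answer: 1575/65536

Derivation:
Let h be the number of horizontal steps (so 10-h are vertical). To end at (1,-3) need (h+1)/2 right-steps and ((10-h)-3)/2 up-steps.
Sum over h with 1 ≤ h ≤ 7, h ≡ 1 (mod 2), 10-h ≡ 1 (mod 2):
h=1: C(10,1)·C(1,1)·C(9,3) = 10·1·84 = 840
h=3: C(10,3)·C(3,2)·C(7,2) = 120·3·21 = 7560
h=5: C(10,5)·C(5,3)·C(5,1) = 252·10·5 = 12600
h=7: C(10,7)·C(7,4)·C(3,0) = 120·35·1 = 4200
Total favorable: 25200
Total paths: 4^10 = 1048576
P = 25200/1048576 = 1575/65536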